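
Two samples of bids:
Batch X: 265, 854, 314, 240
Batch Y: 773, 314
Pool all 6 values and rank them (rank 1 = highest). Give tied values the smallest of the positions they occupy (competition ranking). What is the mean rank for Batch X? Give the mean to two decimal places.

Sorted (descending): 854, 773, 314, 314, 265, 240
The 2 values of 314 occupy positions 3–4 → each gets rank 3.
Batch X values → pooled ranks: 265→5, 854→1, 314→3, 240→6
Mean rank = (5 + 1 + 3 + 6) / 4 = 3.75

3.75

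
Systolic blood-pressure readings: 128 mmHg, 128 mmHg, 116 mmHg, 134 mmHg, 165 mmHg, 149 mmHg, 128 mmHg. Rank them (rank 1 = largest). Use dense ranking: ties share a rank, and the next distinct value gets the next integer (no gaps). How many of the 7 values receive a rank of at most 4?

Sorted (descending): 165, 149, 134, 128, 128, 128, 116
The 3 values of 128 share dense rank 4.
Remaining distinct values take the next consecutive integers.
Ranks ≤ 4: {1, 2, 3, 4, 4, 4} → 6 values.

6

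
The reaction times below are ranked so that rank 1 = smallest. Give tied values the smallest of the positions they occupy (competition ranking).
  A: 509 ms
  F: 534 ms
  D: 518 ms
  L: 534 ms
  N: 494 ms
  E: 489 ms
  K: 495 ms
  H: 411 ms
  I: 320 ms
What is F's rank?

8

Sorted (ascending): 320, 411, 489, 494, 495, 509, 518, 534, 534
The 2 values of 534 occupy positions 8–9 → each gets rank 8.
F has value 534 ms → rank 8.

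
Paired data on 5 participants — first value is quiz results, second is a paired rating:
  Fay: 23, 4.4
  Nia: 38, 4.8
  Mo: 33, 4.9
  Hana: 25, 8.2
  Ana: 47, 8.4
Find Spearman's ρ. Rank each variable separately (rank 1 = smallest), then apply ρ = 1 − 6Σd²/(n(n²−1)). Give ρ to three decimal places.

Ranks of variable 1: 1, 4, 3, 2, 5
Ranks of variable 2: 1, 2, 3, 4, 5
d = r₁ − r₂: 0, 2, 0, -2, 0
d²: 0, 4, 0, 4, 0; Σd² = 8
ρ = 1 − 6·8/(5·24) = 1 − 48/120 = 0.600

0.600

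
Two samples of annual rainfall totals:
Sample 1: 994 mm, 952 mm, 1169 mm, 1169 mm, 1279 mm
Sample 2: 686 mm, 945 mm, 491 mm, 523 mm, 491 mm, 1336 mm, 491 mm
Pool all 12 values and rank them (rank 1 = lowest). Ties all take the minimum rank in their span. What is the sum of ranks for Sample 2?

30

Sorted (ascending): 491, 491, 491, 523, 686, 945, 952, 994, 1169, 1169, 1279, 1336
The 3 values of 491 occupy positions 1–3 → each gets rank 1.
The 2 values of 1169 occupy positions 9–10 → each gets rank 9.
Sample 2 values → pooled ranks: 686→5, 945→6, 491→1, 523→4, 491→1, 1336→12, 491→1
Rank sum = 5 + 6 + 1 + 4 + 1 + 12 + 1 = 30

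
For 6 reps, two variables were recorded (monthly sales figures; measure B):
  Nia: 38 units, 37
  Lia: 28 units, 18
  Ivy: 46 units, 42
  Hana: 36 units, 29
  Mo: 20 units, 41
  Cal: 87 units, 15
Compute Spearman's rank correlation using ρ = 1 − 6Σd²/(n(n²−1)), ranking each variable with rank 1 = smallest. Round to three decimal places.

-0.200

Ranks of variable 1: 4, 2, 5, 3, 1, 6
Ranks of variable 2: 4, 2, 6, 3, 5, 1
d = r₁ − r₂: 0, 0, -1, 0, -4, 5
d²: 0, 0, 1, 0, 16, 25; Σd² = 42
ρ = 1 − 6·42/(6·35) = 1 − 252/210 = -0.200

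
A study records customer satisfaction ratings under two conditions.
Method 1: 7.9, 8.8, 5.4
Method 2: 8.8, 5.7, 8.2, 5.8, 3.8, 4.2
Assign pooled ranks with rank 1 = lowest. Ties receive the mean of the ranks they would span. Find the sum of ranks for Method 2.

27.5

Sorted (ascending): 3.8, 4.2, 5.4, 5.7, 5.8, 7.9, 8.2, 8.8, 8.8
The 2 values of 8.8 occupy positions 8–9 → average rank (8+9)/2 = 8.5.
Method 2 values → pooled ranks: 8.8→8.5, 5.7→4, 8.2→7, 5.8→5, 3.8→1, 4.2→2
Rank sum = 8.5 + 4 + 7 + 5 + 1 + 2 = 27.5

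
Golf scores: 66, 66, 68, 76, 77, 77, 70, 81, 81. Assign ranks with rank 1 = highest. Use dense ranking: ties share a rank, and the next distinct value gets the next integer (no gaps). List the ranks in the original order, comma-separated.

6, 6, 5, 3, 2, 2, 4, 1, 1

Sorted (descending): 81, 81, 77, 77, 76, 70, 68, 66, 66
The 2 values of 81 share dense rank 1.
The 2 values of 77 share dense rank 2.
The 2 values of 66 share dense rank 6.
Remaining distinct values take the next consecutive integers.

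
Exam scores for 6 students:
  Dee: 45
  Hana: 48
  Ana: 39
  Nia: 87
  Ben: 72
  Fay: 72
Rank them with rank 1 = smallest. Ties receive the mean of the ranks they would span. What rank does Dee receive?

2

Sorted (ascending): 39, 45, 48, 72, 72, 87
The 2 values of 72 occupy positions 4–5 → average rank (4+5)/2 = 4.5.
Dee has value 45 → rank 2.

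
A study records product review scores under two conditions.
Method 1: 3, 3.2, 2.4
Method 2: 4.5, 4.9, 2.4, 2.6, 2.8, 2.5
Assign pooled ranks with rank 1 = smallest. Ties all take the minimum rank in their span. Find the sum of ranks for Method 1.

14

Sorted (ascending): 2.4, 2.4, 2.5, 2.6, 2.8, 3, 3.2, 4.5, 4.9
The 2 values of 2.4 occupy positions 1–2 → each gets rank 1.
Method 1 values → pooled ranks: 3→6, 3.2→7, 2.4→1
Rank sum = 6 + 7 + 1 = 14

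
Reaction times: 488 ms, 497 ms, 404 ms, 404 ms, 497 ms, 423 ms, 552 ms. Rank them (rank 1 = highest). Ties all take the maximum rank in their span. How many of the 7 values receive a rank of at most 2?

1

Sorted (descending): 552, 497, 497, 488, 423, 404, 404
The 2 values of 497 occupy positions 2–3 → each gets rank 3.
The 2 values of 404 occupy positions 6–7 → each gets rank 7.
Ranks ≤ 2: {1} → 1 value.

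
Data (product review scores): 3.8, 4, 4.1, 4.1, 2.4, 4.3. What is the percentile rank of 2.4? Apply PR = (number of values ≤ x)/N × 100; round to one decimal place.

N = 6.
Strictly below 2.4: 0. Equal to 2.4: 1.
PR = 1/6 × 100 = 16.7

16.7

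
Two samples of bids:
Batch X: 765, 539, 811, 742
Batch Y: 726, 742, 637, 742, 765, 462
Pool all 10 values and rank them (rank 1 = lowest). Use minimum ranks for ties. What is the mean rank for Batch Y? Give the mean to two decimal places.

4.33

Sorted (ascending): 462, 539, 637, 726, 742, 742, 742, 765, 765, 811
The 3 values of 742 occupy positions 5–7 → each gets rank 5.
The 2 values of 765 occupy positions 8–9 → each gets rank 8.
Batch Y values → pooled ranks: 726→4, 742→5, 637→3, 742→5, 765→8, 462→1
Mean rank = (4 + 5 + 3 + 5 + 8 + 1) / 6 = 4.33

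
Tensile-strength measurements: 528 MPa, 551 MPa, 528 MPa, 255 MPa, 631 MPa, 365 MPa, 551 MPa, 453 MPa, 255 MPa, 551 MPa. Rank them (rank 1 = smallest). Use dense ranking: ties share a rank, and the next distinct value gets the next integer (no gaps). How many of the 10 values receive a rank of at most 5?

Sorted (ascending): 255, 255, 365, 453, 528, 528, 551, 551, 551, 631
The 2 values of 255 share dense rank 1.
The 2 values of 528 share dense rank 4.
The 3 values of 551 share dense rank 5.
Remaining distinct values take the next consecutive integers.
Ranks ≤ 5: {1, 1, 2, 3, 4, 4, 5, 5, 5} → 9 values.

9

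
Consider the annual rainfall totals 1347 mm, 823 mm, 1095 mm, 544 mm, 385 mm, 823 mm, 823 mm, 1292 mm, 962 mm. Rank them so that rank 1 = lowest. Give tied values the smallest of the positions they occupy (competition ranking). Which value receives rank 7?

Sorted (ascending): 385, 544, 823, 823, 823, 962, 1095, 1292, 1347
The 3 values of 823 occupy positions 3–5 → each gets rank 3.
Rank 7 → value 1095.

1095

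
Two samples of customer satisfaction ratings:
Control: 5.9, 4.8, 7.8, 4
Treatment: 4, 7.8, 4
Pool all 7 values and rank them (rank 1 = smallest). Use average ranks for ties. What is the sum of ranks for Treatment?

10.5

Sorted (ascending): 4, 4, 4, 4.8, 5.9, 7.8, 7.8
The 3 values of 4 occupy positions 1–3 → average rank 2.
The 2 values of 7.8 occupy positions 6–7 → average rank (6+7)/2 = 6.5.
Treatment values → pooled ranks: 4→2, 7.8→6.5, 4→2
Rank sum = 2 + 6.5 + 2 = 10.5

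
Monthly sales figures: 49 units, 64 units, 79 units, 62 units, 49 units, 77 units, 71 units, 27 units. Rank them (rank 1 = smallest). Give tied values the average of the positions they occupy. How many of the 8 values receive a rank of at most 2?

Sorted (ascending): 27, 49, 49, 62, 64, 71, 77, 79
The 2 values of 49 occupy positions 2–3 → average rank (2+3)/2 = 2.5.
Ranks ≤ 2: {1} → 1 value.

1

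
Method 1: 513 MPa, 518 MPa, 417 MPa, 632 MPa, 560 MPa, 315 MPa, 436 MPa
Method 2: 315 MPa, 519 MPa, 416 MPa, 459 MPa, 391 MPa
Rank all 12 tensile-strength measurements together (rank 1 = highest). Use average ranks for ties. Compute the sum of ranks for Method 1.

38.5

Sorted (descending): 632, 560, 519, 518, 513, 459, 436, 417, 416, 391, 315, 315
The 2 values of 315 occupy positions 11–12 → average rank (11+12)/2 = 11.5.
Method 1 values → pooled ranks: 513→5, 518→4, 417→8, 632→1, 560→2, 315→11.5, 436→7
Rank sum = 5 + 4 + 8 + 1 + 2 + 11.5 + 7 = 38.5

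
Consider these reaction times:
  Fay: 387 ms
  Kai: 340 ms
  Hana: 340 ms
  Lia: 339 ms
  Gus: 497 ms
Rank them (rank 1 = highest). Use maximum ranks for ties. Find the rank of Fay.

2

Sorted (descending): 497, 387, 340, 340, 339
The 2 values of 340 occupy positions 3–4 → each gets rank 4.
Fay has value 387 ms → rank 2.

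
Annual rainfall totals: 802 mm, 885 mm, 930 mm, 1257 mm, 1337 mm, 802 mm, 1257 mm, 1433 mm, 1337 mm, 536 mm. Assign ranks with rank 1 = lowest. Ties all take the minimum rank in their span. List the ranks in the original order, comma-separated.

Sorted (ascending): 536, 802, 802, 885, 930, 1257, 1257, 1337, 1337, 1433
The 2 values of 802 occupy positions 2–3 → each gets rank 2.
The 2 values of 1257 occupy positions 6–7 → each gets rank 6.
The 2 values of 1337 occupy positions 8–9 → each gets rank 8.

2, 4, 5, 6, 8, 2, 6, 10, 8, 1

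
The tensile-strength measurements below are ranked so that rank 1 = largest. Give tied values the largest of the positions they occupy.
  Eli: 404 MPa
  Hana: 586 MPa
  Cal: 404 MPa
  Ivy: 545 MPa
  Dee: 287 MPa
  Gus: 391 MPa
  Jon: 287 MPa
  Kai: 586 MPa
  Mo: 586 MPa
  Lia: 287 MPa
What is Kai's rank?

3

Sorted (descending): 586, 586, 586, 545, 404, 404, 391, 287, 287, 287
The 3 values of 586 occupy positions 1–3 → each gets rank 3.
The 2 values of 404 occupy positions 5–6 → each gets rank 6.
The 3 values of 287 occupy positions 8–10 → each gets rank 10.
Kai has value 586 MPa → rank 3.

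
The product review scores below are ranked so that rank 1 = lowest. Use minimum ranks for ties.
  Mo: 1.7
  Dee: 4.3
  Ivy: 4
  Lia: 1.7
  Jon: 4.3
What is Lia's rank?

1

Sorted (ascending): 1.7, 1.7, 4, 4.3, 4.3
The 2 values of 1.7 occupy positions 1–2 → each gets rank 1.
The 2 values of 4.3 occupy positions 4–5 → each gets rank 4.
Lia has value 1.7 → rank 1.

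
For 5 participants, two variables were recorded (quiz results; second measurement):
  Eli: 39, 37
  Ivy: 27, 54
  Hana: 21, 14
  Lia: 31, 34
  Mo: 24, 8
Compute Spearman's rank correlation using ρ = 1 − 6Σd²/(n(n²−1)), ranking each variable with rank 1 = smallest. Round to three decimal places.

Ranks of variable 1: 5, 3, 1, 4, 2
Ranks of variable 2: 4, 5, 2, 3, 1
d = r₁ − r₂: 1, -2, -1, 1, 1
d²: 1, 4, 1, 1, 1; Σd² = 8
ρ = 1 − 6·8/(5·24) = 1 − 48/120 = 0.600

0.600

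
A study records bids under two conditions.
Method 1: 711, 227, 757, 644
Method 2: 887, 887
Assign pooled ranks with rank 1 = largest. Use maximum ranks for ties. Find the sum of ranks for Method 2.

4

Sorted (descending): 887, 887, 757, 711, 644, 227
The 2 values of 887 occupy positions 1–2 → each gets rank 2.
Method 2 values → pooled ranks: 887→2, 887→2
Rank sum = 2 + 2 = 4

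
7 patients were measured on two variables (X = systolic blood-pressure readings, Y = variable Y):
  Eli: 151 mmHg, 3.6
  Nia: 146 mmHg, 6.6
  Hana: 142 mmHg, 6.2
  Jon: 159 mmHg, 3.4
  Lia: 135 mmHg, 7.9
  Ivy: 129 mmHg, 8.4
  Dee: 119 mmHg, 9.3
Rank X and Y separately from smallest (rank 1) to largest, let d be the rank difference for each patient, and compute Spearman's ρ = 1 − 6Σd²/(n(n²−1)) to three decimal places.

Ranks of variable 1: 6, 5, 4, 7, 3, 2, 1
Ranks of variable 2: 2, 4, 3, 1, 5, 6, 7
d = r₁ − r₂: 4, 1, 1, 6, -2, -4, -6
d²: 16, 1, 1, 36, 4, 16, 36; Σd² = 110
ρ = 1 − 6·110/(7·48) = 1 − 660/336 = -0.964

-0.964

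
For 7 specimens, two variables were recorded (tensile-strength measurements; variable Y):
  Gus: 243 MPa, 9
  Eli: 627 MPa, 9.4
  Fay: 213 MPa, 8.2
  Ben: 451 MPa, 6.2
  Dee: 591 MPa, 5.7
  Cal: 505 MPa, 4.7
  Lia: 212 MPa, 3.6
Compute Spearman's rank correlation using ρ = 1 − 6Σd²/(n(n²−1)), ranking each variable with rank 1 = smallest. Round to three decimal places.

Ranks of variable 1: 3, 7, 2, 4, 6, 5, 1
Ranks of variable 2: 6, 7, 5, 4, 3, 2, 1
d = r₁ − r₂: -3, 0, -3, 0, 3, 3, 0
d²: 9, 0, 9, 0, 9, 9, 0; Σd² = 36
ρ = 1 − 6·36/(7·48) = 1 − 216/336 = 0.357

0.357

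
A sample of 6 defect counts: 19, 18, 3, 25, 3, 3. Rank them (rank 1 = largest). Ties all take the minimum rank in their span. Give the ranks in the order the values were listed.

2, 3, 4, 1, 4, 4

Sorted (descending): 25, 19, 18, 3, 3, 3
The 3 values of 3 occupy positions 4–6 → each gets rank 4.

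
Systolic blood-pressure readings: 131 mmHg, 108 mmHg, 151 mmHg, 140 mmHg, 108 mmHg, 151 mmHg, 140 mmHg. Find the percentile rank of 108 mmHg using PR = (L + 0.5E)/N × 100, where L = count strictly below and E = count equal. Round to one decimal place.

14.3

N = 7.
Strictly below 108: 0. Equal to 108: 2.
PR = (0 + 0.5·2)/7 × 100 = 14.3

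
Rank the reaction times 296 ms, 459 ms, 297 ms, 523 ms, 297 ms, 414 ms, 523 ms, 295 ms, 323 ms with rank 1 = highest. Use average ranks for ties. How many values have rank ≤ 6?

5

Sorted (descending): 523, 523, 459, 414, 323, 297, 297, 296, 295
The 2 values of 523 occupy positions 1–2 → average rank (1+2)/2 = 1.5.
The 2 values of 297 occupy positions 6–7 → average rank (6+7)/2 = 6.5.
Ranks ≤ 6: {1.5, 1.5, 3, 4, 5} → 5 values.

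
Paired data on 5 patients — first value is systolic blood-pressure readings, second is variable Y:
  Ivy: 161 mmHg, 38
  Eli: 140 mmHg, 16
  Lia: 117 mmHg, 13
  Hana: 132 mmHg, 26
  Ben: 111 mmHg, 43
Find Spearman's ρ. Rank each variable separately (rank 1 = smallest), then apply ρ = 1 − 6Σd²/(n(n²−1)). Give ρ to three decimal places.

Ranks of variable 1: 5, 4, 2, 3, 1
Ranks of variable 2: 4, 2, 1, 3, 5
d = r₁ − r₂: 1, 2, 1, 0, -4
d²: 1, 4, 1, 0, 16; Σd² = 22
ρ = 1 − 6·22/(5·24) = 1 − 132/120 = -0.100

-0.100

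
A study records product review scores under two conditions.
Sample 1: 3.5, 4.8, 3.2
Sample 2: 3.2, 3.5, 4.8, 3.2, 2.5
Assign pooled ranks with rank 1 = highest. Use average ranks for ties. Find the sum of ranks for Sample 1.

Sorted (descending): 4.8, 4.8, 3.5, 3.5, 3.2, 3.2, 3.2, 2.5
The 2 values of 4.8 occupy positions 1–2 → average rank (1+2)/2 = 1.5.
The 2 values of 3.5 occupy positions 3–4 → average rank (3+4)/2 = 3.5.
The 3 values of 3.2 occupy positions 5–7 → average rank 6.
Sample 1 values → pooled ranks: 3.5→3.5, 4.8→1.5, 3.2→6
Rank sum = 3.5 + 1.5 + 6 = 11

11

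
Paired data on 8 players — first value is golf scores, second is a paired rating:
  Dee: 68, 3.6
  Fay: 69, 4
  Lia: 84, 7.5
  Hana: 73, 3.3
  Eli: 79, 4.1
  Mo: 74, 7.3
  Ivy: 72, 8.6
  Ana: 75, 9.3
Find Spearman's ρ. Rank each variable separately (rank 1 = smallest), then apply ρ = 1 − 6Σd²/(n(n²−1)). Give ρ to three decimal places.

Ranks of variable 1: 1, 2, 8, 4, 7, 5, 3, 6
Ranks of variable 2: 2, 3, 6, 1, 4, 5, 7, 8
d = r₁ − r₂: -1, -1, 2, 3, 3, 0, -4, -2
d²: 1, 1, 4, 9, 9, 0, 16, 4; Σd² = 44
ρ = 1 − 6·44/(8·63) = 1 − 264/504 = 0.476

0.476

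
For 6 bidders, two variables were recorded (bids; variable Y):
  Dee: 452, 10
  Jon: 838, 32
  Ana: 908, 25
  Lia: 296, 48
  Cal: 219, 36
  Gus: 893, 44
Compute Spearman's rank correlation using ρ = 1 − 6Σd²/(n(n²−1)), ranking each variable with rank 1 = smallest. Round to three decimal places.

-0.314

Ranks of variable 1: 3, 4, 6, 2, 1, 5
Ranks of variable 2: 1, 3, 2, 6, 4, 5
d = r₁ − r₂: 2, 1, 4, -4, -3, 0
d²: 4, 1, 16, 16, 9, 0; Σd² = 46
ρ = 1 − 6·46/(6·35) = 1 − 276/210 = -0.314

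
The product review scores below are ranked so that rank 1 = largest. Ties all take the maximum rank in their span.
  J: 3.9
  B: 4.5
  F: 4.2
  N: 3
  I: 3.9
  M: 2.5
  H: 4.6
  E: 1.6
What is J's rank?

Sorted (descending): 4.6, 4.5, 4.2, 3.9, 3.9, 3, 2.5, 1.6
The 2 values of 3.9 occupy positions 4–5 → each gets rank 5.
J has value 3.9 → rank 5.

5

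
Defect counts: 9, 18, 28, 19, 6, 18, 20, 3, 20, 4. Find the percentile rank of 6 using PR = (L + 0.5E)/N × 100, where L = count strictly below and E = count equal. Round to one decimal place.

N = 10.
Strictly below 6: 2. Equal to 6: 1.
PR = (2 + 0.5·1)/10 × 100 = 25.0

25.0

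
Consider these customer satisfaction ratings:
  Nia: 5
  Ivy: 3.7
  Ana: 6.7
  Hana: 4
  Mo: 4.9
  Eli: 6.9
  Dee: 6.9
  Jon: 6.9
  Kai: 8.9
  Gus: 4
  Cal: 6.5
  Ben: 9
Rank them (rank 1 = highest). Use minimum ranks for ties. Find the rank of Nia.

Sorted (descending): 9, 8.9, 6.9, 6.9, 6.9, 6.7, 6.5, 5, 4.9, 4, 4, 3.7
The 3 values of 6.9 occupy positions 3–5 → each gets rank 3.
The 2 values of 4 occupy positions 10–11 → each gets rank 10.
Nia has value 5 → rank 8.

8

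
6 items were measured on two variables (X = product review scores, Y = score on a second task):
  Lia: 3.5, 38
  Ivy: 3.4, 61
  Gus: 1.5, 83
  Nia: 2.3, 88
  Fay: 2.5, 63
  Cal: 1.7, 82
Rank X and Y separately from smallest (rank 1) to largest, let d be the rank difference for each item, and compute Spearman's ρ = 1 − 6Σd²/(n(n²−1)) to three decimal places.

-0.829

Ranks of variable 1: 6, 5, 1, 3, 4, 2
Ranks of variable 2: 1, 2, 5, 6, 3, 4
d = r₁ − r₂: 5, 3, -4, -3, 1, -2
d²: 25, 9, 16, 9, 1, 4; Σd² = 64
ρ = 1 − 6·64/(6·35) = 1 − 384/210 = -0.829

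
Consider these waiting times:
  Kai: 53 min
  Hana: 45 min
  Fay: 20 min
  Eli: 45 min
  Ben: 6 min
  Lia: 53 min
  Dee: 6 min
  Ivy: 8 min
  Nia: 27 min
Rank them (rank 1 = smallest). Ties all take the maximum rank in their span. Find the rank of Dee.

Sorted (ascending): 6, 6, 8, 20, 27, 45, 45, 53, 53
The 2 values of 6 occupy positions 1–2 → each gets rank 2.
The 2 values of 45 occupy positions 6–7 → each gets rank 7.
The 2 values of 53 occupy positions 8–9 → each gets rank 9.
Dee has value 6 min → rank 2.

2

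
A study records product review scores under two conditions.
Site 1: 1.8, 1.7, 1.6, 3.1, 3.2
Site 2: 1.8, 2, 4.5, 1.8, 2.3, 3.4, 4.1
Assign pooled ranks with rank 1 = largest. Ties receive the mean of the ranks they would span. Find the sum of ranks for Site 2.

37

Sorted (descending): 4.5, 4.1, 3.4, 3.2, 3.1, 2.3, 2, 1.8, 1.8, 1.8, 1.7, 1.6
The 3 values of 1.8 occupy positions 8–10 → average rank 9.
Site 2 values → pooled ranks: 1.8→9, 2→7, 4.5→1, 1.8→9, 2.3→6, 3.4→3, 4.1→2
Rank sum = 9 + 7 + 1 + 9 + 6 + 3 + 2 = 37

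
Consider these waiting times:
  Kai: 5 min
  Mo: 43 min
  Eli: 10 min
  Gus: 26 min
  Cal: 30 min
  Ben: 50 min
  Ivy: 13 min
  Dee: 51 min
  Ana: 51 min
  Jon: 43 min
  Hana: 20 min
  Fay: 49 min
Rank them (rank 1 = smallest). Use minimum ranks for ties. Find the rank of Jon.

Sorted (ascending): 5, 10, 13, 20, 26, 30, 43, 43, 49, 50, 51, 51
The 2 values of 43 occupy positions 7–8 → each gets rank 7.
The 2 values of 51 occupy positions 11–12 → each gets rank 11.
Jon has value 43 min → rank 7.

7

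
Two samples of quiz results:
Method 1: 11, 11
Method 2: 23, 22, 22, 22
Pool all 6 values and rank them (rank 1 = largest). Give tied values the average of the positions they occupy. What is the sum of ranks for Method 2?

10

Sorted (descending): 23, 22, 22, 22, 11, 11
The 3 values of 22 occupy positions 2–4 → average rank 3.
The 2 values of 11 occupy positions 5–6 → average rank (5+6)/2 = 5.5.
Method 2 values → pooled ranks: 23→1, 22→3, 22→3, 22→3
Rank sum = 1 + 3 + 3 + 3 = 10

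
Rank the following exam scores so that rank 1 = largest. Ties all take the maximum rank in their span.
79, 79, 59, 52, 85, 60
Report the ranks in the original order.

3, 3, 5, 6, 1, 4

Sorted (descending): 85, 79, 79, 60, 59, 52
The 2 values of 79 occupy positions 2–3 → each gets rank 3.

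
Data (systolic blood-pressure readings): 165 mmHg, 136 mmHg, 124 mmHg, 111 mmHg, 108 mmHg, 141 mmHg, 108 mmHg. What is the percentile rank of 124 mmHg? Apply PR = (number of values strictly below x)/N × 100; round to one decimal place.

42.9

N = 7.
Strictly below 124: 3. Equal to 124: 1.
PR = 3/7 × 100 = 42.9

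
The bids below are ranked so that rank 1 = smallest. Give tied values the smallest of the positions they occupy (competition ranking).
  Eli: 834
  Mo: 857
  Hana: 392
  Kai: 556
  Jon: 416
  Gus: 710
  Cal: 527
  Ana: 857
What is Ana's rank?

7

Sorted (ascending): 392, 416, 527, 556, 710, 834, 857, 857
The 2 values of 857 occupy positions 7–8 → each gets rank 7.
Ana has value 857 → rank 7.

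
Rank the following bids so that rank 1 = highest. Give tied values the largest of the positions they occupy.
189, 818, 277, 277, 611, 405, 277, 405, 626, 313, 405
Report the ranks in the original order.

Sorted (descending): 818, 626, 611, 405, 405, 405, 313, 277, 277, 277, 189
The 3 values of 405 occupy positions 4–6 → each gets rank 6.
The 3 values of 277 occupy positions 8–10 → each gets rank 10.

11, 1, 10, 10, 3, 6, 10, 6, 2, 7, 6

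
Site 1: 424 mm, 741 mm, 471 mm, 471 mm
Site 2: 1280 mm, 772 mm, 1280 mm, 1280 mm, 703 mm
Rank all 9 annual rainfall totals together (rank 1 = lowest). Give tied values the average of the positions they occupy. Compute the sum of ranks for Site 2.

34

Sorted (ascending): 424, 471, 471, 703, 741, 772, 1280, 1280, 1280
The 2 values of 471 occupy positions 2–3 → average rank (2+3)/2 = 2.5.
The 3 values of 1280 occupy positions 7–9 → average rank 8.
Site 2 values → pooled ranks: 1280→8, 772→6, 1280→8, 1280→8, 703→4
Rank sum = 8 + 6 + 8 + 8 + 4 = 34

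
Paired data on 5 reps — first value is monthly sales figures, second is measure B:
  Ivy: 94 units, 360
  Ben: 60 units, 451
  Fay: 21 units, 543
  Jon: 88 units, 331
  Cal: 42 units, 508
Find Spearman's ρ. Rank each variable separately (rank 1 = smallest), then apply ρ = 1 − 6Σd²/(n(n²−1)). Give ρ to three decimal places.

-0.900

Ranks of variable 1: 5, 3, 1, 4, 2
Ranks of variable 2: 2, 3, 5, 1, 4
d = r₁ − r₂: 3, 0, -4, 3, -2
d²: 9, 0, 16, 9, 4; Σd² = 38
ρ = 1 − 6·38/(5·24) = 1 − 228/120 = -0.900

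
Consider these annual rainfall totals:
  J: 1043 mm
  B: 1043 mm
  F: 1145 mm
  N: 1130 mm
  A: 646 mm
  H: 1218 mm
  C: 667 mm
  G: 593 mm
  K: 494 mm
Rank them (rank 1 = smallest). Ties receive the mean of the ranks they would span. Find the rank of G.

2

Sorted (ascending): 494, 593, 646, 667, 1043, 1043, 1130, 1145, 1218
The 2 values of 1043 occupy positions 5–6 → average rank (5+6)/2 = 5.5.
G has value 593 mm → rank 2.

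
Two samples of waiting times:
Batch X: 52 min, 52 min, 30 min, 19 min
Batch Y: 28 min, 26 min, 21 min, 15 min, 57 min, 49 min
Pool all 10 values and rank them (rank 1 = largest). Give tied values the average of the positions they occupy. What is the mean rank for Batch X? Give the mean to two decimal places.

Sorted (descending): 57, 52, 52, 49, 30, 28, 26, 21, 19, 15
The 2 values of 52 occupy positions 2–3 → average rank (2+3)/2 = 2.5.
Batch X values → pooled ranks: 52→2.5, 52→2.5, 30→5, 19→9
Mean rank = (2.5 + 2.5 + 5 + 9) / 4 = 4.75

4.75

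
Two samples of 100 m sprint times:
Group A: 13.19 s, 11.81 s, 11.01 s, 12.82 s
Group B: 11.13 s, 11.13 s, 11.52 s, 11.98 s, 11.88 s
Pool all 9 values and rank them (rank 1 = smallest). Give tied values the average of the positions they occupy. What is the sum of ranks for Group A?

Sorted (ascending): 11.01, 11.13, 11.13, 11.52, 11.81, 11.88, 11.98, 12.82, 13.19
The 2 values of 11.13 occupy positions 2–3 → average rank (2+3)/2 = 2.5.
Group A values → pooled ranks: 13.19→9, 11.81→5, 11.01→1, 12.82→8
Rank sum = 9 + 5 + 1 + 8 = 23

23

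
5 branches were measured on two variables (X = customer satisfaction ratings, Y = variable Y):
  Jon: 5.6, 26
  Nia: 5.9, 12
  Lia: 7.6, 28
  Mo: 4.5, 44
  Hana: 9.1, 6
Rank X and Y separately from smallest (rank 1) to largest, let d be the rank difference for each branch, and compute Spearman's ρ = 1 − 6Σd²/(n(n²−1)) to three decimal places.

Ranks of variable 1: 2, 3, 4, 1, 5
Ranks of variable 2: 3, 2, 4, 5, 1
d = r₁ − r₂: -1, 1, 0, -4, 4
d²: 1, 1, 0, 16, 16; Σd² = 34
ρ = 1 − 6·34/(5·24) = 1 − 204/120 = -0.700

-0.700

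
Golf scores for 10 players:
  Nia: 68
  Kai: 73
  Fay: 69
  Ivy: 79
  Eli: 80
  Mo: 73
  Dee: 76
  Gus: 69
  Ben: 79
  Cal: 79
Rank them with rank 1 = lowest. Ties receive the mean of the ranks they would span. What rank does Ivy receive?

8

Sorted (ascending): 68, 69, 69, 73, 73, 76, 79, 79, 79, 80
The 2 values of 69 occupy positions 2–3 → average rank (2+3)/2 = 2.5.
The 2 values of 73 occupy positions 4–5 → average rank (4+5)/2 = 4.5.
The 3 values of 79 occupy positions 7–9 → average rank 8.
Ivy has value 79 → rank 8.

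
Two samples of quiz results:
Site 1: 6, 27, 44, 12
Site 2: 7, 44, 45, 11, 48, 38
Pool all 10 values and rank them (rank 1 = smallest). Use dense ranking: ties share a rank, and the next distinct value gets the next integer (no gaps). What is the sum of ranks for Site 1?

17

Sorted (ascending): 6, 7, 11, 12, 27, 38, 44, 44, 45, 48
The 2 values of 44 share dense rank 7.
Remaining distinct values take the next consecutive integers.
Site 1 values → pooled ranks: 6→1, 27→5, 44→7, 12→4
Rank sum = 1 + 5 + 7 + 4 = 17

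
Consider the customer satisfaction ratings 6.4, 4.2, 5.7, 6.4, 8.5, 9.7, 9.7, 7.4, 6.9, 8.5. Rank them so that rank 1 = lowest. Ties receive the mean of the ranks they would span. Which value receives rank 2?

5.7

Sorted (ascending): 4.2, 5.7, 6.4, 6.4, 6.9, 7.4, 8.5, 8.5, 9.7, 9.7
The 2 values of 6.4 occupy positions 3–4 → average rank (3+4)/2 = 3.5.
The 2 values of 8.5 occupy positions 7–8 → average rank (7+8)/2 = 7.5.
The 2 values of 9.7 occupy positions 9–10 → average rank (9+10)/2 = 9.5.
Rank 2 → value 5.7.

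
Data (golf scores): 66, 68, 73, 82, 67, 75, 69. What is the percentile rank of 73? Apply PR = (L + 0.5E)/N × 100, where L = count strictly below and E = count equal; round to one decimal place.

64.3

N = 7.
Strictly below 73: 4. Equal to 73: 1.
PR = (4 + 0.5·1)/7 × 100 = 64.3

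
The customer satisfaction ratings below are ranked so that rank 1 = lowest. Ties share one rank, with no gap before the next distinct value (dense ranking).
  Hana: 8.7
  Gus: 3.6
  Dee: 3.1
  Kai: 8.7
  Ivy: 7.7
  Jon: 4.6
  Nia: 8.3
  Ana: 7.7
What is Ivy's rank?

4

Sorted (ascending): 3.1, 3.6, 4.6, 7.7, 7.7, 8.3, 8.7, 8.7
The 2 values of 7.7 share dense rank 4.
The 2 values of 8.7 share dense rank 6.
Remaining distinct values take the next consecutive integers.
Ivy has value 7.7 → rank 4.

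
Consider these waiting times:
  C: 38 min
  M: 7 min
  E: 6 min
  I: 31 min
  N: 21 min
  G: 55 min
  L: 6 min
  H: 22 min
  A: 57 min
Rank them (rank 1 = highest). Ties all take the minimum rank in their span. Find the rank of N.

6

Sorted (descending): 57, 55, 38, 31, 22, 21, 7, 6, 6
The 2 values of 6 occupy positions 8–9 → each gets rank 8.
N has value 21 min → rank 6.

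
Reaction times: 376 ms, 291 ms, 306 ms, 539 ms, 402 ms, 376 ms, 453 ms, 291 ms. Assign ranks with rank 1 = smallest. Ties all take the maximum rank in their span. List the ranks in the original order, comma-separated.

Sorted (ascending): 291, 291, 306, 376, 376, 402, 453, 539
The 2 values of 291 occupy positions 1–2 → each gets rank 2.
The 2 values of 376 occupy positions 4–5 → each gets rank 5.

5, 2, 3, 8, 6, 5, 7, 2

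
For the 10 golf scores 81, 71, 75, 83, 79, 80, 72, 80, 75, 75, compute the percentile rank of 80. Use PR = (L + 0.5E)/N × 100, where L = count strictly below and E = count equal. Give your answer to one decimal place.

N = 10.
Strictly below 80: 6. Equal to 80: 2.
PR = (6 + 0.5·2)/10 × 100 = 70.0

70.0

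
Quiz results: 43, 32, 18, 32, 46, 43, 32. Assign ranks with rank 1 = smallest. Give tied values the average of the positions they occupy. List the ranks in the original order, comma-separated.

Sorted (ascending): 18, 32, 32, 32, 43, 43, 46
The 3 values of 32 occupy positions 2–4 → average rank 3.
The 2 values of 43 occupy positions 5–6 → average rank (5+6)/2 = 5.5.

5.5, 3, 1, 3, 7, 5.5, 3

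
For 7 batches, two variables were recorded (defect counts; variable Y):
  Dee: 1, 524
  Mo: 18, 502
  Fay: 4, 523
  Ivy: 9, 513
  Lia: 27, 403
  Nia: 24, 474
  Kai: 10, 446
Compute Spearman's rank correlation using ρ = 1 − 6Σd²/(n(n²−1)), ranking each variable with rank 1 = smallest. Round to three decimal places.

Ranks of variable 1: 1, 5, 2, 3, 7, 6, 4
Ranks of variable 2: 7, 4, 6, 5, 1, 3, 2
d = r₁ − r₂: -6, 1, -4, -2, 6, 3, 2
d²: 36, 1, 16, 4, 36, 9, 4; Σd² = 106
ρ = 1 − 6·106/(7·48) = 1 − 636/336 = -0.893

-0.893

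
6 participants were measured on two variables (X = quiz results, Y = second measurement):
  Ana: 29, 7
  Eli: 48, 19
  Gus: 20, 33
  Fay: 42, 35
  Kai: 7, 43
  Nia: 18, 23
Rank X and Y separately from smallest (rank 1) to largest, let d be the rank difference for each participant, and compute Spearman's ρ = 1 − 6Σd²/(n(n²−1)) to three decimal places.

-0.486

Ranks of variable 1: 4, 6, 3, 5, 1, 2
Ranks of variable 2: 1, 2, 4, 5, 6, 3
d = r₁ − r₂: 3, 4, -1, 0, -5, -1
d²: 9, 16, 1, 0, 25, 1; Σd² = 52
ρ = 1 − 6·52/(6·35) = 1 − 312/210 = -0.486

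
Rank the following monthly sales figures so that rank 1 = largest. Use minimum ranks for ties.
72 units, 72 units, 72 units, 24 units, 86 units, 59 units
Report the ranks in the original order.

2, 2, 2, 6, 1, 5

Sorted (descending): 86, 72, 72, 72, 59, 24
The 3 values of 72 occupy positions 2–4 → each gets rank 2.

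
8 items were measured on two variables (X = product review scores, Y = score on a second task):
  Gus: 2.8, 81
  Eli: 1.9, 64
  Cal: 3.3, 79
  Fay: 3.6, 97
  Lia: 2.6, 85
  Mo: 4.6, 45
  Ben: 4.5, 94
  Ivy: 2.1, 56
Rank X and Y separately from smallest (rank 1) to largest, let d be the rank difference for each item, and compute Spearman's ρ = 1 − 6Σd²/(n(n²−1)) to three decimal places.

0.190

Ranks of variable 1: 4, 1, 5, 6, 3, 8, 7, 2
Ranks of variable 2: 5, 3, 4, 8, 6, 1, 7, 2
d = r₁ − r₂: -1, -2, 1, -2, -3, 7, 0, 0
d²: 1, 4, 1, 4, 9, 49, 0, 0; Σd² = 68
ρ = 1 − 6·68/(8·63) = 1 − 408/504 = 0.190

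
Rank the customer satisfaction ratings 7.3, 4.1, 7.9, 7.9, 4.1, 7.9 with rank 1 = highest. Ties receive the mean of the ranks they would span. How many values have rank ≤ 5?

4

Sorted (descending): 7.9, 7.9, 7.9, 7.3, 4.1, 4.1
The 3 values of 7.9 occupy positions 1–3 → average rank 2.
The 2 values of 4.1 occupy positions 5–6 → average rank (5+6)/2 = 5.5.
Ranks ≤ 5: {2, 2, 2, 4} → 4 values.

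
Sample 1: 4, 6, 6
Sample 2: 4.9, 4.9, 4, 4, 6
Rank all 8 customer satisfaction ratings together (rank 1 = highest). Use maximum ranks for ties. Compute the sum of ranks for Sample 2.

Sorted (descending): 6, 6, 6, 4.9, 4.9, 4, 4, 4
The 3 values of 6 occupy positions 1–3 → each gets rank 3.
The 2 values of 4.9 occupy positions 4–5 → each gets rank 5.
The 3 values of 4 occupy positions 6–8 → each gets rank 8.
Sample 2 values → pooled ranks: 4.9→5, 4.9→5, 4→8, 4→8, 6→3
Rank sum = 5 + 5 + 8 + 8 + 3 = 29

29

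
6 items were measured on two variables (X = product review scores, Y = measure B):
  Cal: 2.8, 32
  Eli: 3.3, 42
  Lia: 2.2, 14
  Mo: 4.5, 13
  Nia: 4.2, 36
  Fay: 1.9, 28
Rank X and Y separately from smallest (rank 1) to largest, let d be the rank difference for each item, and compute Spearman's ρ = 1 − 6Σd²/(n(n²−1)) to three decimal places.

0.029

Ranks of variable 1: 3, 4, 2, 6, 5, 1
Ranks of variable 2: 4, 6, 2, 1, 5, 3
d = r₁ − r₂: -1, -2, 0, 5, 0, -2
d²: 1, 4, 0, 25, 0, 4; Σd² = 34
ρ = 1 − 6·34/(6·35) = 1 − 204/210 = 0.029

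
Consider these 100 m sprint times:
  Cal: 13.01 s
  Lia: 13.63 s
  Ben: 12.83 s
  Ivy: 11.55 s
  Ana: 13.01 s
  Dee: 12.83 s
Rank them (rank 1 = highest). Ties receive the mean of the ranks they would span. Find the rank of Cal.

Sorted (descending): 13.63, 13.01, 13.01, 12.83, 12.83, 11.55
The 2 values of 13.01 occupy positions 2–3 → average rank (2+3)/2 = 2.5.
The 2 values of 12.83 occupy positions 4–5 → average rank (4+5)/2 = 4.5.
Cal has value 13.01 s → rank 2.5.

2.5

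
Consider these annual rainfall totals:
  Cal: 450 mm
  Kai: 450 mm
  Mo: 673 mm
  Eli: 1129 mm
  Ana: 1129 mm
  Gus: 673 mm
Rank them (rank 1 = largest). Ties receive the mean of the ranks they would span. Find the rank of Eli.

Sorted (descending): 1129, 1129, 673, 673, 450, 450
The 2 values of 1129 occupy positions 1–2 → average rank (1+2)/2 = 1.5.
The 2 values of 673 occupy positions 3–4 → average rank (3+4)/2 = 3.5.
The 2 values of 450 occupy positions 5–6 → average rank (5+6)/2 = 5.5.
Eli has value 1129 mm → rank 1.5.

1.5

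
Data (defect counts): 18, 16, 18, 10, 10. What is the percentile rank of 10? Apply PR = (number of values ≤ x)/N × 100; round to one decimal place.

N = 5.
Strictly below 10: 0. Equal to 10: 2.
PR = 2/5 × 100 = 40.0

40.0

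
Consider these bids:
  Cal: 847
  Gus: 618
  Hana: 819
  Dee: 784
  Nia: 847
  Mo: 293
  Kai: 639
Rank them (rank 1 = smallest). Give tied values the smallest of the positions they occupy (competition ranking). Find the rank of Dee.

Sorted (ascending): 293, 618, 639, 784, 819, 847, 847
The 2 values of 847 occupy positions 6–7 → each gets rank 6.
Dee has value 784 → rank 4.

4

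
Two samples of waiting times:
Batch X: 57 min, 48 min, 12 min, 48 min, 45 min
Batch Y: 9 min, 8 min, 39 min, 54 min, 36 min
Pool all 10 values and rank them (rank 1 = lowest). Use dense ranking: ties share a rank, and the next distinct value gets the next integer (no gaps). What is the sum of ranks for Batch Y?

20

Sorted (ascending): 8, 9, 12, 36, 39, 45, 48, 48, 54, 57
The 2 values of 48 share dense rank 7.
Remaining distinct values take the next consecutive integers.
Batch Y values → pooled ranks: 9→2, 8→1, 39→5, 54→8, 36→4
Rank sum = 2 + 1 + 5 + 8 + 4 = 20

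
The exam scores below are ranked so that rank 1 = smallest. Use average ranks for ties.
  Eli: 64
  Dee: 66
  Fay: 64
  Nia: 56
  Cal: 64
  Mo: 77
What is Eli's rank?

3

Sorted (ascending): 56, 64, 64, 64, 66, 77
The 3 values of 64 occupy positions 2–4 → average rank 3.
Eli has value 64 → rank 3.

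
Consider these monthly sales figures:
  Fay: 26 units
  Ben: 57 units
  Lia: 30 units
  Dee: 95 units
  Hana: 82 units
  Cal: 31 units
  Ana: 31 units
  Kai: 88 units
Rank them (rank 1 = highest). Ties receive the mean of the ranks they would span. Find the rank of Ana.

5.5

Sorted (descending): 95, 88, 82, 57, 31, 31, 30, 26
The 2 values of 31 occupy positions 5–6 → average rank (5+6)/2 = 5.5.
Ana has value 31 units → rank 5.5.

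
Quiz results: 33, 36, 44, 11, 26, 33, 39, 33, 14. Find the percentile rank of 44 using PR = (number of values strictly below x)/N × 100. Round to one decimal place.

88.9

N = 9.
Strictly below 44: 8. Equal to 44: 1.
PR = 8/9 × 100 = 88.9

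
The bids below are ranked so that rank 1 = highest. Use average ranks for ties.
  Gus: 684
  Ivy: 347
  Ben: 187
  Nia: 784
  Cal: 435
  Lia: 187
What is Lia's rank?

5.5

Sorted (descending): 784, 684, 435, 347, 187, 187
The 2 values of 187 occupy positions 5–6 → average rank (5+6)/2 = 5.5.
Lia has value 187 → rank 5.5.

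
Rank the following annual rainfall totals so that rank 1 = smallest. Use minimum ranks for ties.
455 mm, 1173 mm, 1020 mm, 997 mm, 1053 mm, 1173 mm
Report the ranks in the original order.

Sorted (ascending): 455, 997, 1020, 1053, 1173, 1173
The 2 values of 1173 occupy positions 5–6 → each gets rank 5.

1, 5, 3, 2, 4, 5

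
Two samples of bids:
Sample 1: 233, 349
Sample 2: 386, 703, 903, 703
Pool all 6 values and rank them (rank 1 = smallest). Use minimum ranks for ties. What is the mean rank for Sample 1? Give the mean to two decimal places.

1.50

Sorted (ascending): 233, 349, 386, 703, 703, 903
The 2 values of 703 occupy positions 4–5 → each gets rank 4.
Sample 1 values → pooled ranks: 233→1, 349→2
Mean rank = (1 + 2) / 2 = 1.50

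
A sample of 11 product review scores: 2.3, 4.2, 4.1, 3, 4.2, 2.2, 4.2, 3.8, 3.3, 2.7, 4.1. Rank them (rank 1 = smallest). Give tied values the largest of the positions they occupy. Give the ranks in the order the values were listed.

Sorted (ascending): 2.2, 2.3, 2.7, 3, 3.3, 3.8, 4.1, 4.1, 4.2, 4.2, 4.2
The 2 values of 4.1 occupy positions 7–8 → each gets rank 8.
The 3 values of 4.2 occupy positions 9–11 → each gets rank 11.

2, 11, 8, 4, 11, 1, 11, 6, 5, 3, 8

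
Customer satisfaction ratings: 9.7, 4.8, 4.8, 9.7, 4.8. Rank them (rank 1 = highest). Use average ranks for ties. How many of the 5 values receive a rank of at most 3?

Sorted (descending): 9.7, 9.7, 4.8, 4.8, 4.8
The 2 values of 9.7 occupy positions 1–2 → average rank (1+2)/2 = 1.5.
The 3 values of 4.8 occupy positions 3–5 → average rank 4.
Ranks ≤ 3: {1.5, 1.5} → 2 values.

2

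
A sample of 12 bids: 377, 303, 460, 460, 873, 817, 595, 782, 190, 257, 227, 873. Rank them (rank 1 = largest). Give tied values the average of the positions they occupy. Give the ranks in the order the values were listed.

Sorted (descending): 873, 873, 817, 782, 595, 460, 460, 377, 303, 257, 227, 190
The 2 values of 873 occupy positions 1–2 → average rank (1+2)/2 = 1.5.
The 2 values of 460 occupy positions 6–7 → average rank (6+7)/2 = 6.5.

8, 9, 6.5, 6.5, 1.5, 3, 5, 4, 12, 10, 11, 1.5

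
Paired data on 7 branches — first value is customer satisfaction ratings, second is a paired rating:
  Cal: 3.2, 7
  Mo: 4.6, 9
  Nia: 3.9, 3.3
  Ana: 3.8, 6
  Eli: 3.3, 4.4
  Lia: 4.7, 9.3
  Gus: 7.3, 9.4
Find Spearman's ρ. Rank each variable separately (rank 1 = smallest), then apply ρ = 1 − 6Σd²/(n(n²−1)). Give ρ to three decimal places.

0.679

Ranks of variable 1: 1, 5, 4, 3, 2, 6, 7
Ranks of variable 2: 4, 5, 1, 3, 2, 6, 7
d = r₁ − r₂: -3, 0, 3, 0, 0, 0, 0
d²: 9, 0, 9, 0, 0, 0, 0; Σd² = 18
ρ = 1 − 6·18/(7·48) = 1 − 108/336 = 0.679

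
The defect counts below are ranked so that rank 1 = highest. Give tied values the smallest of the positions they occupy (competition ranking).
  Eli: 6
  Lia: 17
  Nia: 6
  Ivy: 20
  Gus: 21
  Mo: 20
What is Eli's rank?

Sorted (descending): 21, 20, 20, 17, 6, 6
The 2 values of 20 occupy positions 2–3 → each gets rank 2.
The 2 values of 6 occupy positions 5–6 → each gets rank 5.
Eli has value 6 → rank 5.

5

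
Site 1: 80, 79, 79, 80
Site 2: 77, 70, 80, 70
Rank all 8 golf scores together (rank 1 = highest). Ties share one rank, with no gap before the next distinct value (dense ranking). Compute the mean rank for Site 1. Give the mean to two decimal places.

1.50

Sorted (descending): 80, 80, 80, 79, 79, 77, 70, 70
The 3 values of 80 share dense rank 1.
The 2 values of 79 share dense rank 2.
The 2 values of 70 share dense rank 4.
Remaining distinct values take the next consecutive integers.
Site 1 values → pooled ranks: 80→1, 79→2, 79→2, 80→1
Mean rank = (1 + 2 + 2 + 1) / 4 = 1.50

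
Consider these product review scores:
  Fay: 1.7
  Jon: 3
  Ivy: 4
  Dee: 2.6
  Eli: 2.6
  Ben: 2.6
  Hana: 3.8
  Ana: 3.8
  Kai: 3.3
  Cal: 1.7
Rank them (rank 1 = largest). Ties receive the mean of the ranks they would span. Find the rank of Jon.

Sorted (descending): 4, 3.8, 3.8, 3.3, 3, 2.6, 2.6, 2.6, 1.7, 1.7
The 2 values of 3.8 occupy positions 2–3 → average rank (2+3)/2 = 2.5.
The 3 values of 2.6 occupy positions 6–8 → average rank 7.
The 2 values of 1.7 occupy positions 9–10 → average rank (9+10)/2 = 9.5.
Jon has value 3 → rank 5.

5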